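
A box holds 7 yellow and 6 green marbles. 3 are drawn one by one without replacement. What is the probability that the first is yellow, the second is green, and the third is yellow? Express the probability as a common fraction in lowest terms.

Multiply the conditional probabilities at each draw: 7/13 · 6/12 · 6/11 = 252/1716 = 21/143.

21/143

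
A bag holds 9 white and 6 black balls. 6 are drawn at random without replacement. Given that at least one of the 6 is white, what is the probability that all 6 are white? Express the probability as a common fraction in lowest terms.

Work in counts. Selections with at least one white: C(15,6) − C(6,6) = 5005 − 1 = 5004.
Of those, selections where all 6 are white: C(9,6) = 84.
Conditional probability = 84/5004 = 7/417.

7/417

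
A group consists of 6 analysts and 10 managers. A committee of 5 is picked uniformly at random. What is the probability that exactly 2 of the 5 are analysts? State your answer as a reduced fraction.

There are C(16,5) = 4368 ways to choose 5 from 16.
Selections with exactly 2 analysts: choose 2 of the 6 analysts and 3 of the 10 managers, C(6,2)·C(10,3) = 15·120 = 1800.
Probability = 1800/4368 = 75/182.

75/182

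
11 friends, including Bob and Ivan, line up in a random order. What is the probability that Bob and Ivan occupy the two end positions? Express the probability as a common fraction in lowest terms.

1/55

There are 11! = 39916800 arrangements.
Place Bob and Ivan at the ends in 2 ways, arrange the remaining 9 in 9! = 362880 ways: 2·362880 = 725760.
Probability = 725760/39916800 = 1/55.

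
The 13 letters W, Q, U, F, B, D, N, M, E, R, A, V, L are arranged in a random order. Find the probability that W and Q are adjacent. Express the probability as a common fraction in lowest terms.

2/13

There are 13! = 6227020800 arrangements.
Treat W and Q as a block: 12! arrangements of the blocks × 2 orders within the block = 2·479001600 = 958003200.
Probability = 958003200/6227020800 = 2/13.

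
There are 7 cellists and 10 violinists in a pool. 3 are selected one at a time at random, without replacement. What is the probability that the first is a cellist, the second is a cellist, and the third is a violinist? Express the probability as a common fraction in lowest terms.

7/68

Multiply the conditional probabilities at each draw: 7/17 · 6/16 · 10/15 = 420/4080 = 7/68.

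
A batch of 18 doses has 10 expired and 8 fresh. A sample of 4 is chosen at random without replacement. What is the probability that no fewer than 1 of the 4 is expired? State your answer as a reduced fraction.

Total selections: C(18,4) = 3060.
The complement is all 4 are fresh: C(8,4) = 70.
Probability = 1 − 70/3060 = 2990/3060 = 299/306.

299/306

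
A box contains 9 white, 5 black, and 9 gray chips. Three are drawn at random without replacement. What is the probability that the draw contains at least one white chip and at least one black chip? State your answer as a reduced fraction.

There are C(23,3) = 1771 possible draws.
By inclusion-exclusion on the complements, draws missing all white or all black: C(14,3) + C(18,3) − C(9,3) = 364 + 816 − 84 = 1096.
So draws with at least one of each: 1771 − 1096 = 675, probability 675/1771.

675/1771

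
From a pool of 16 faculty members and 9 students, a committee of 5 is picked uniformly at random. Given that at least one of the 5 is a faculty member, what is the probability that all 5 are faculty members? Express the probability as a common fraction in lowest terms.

Work in counts. Selections with at least one faculty member: C(25,5) − C(9,5) = 53130 − 126 = 53004.
Of those, selections where all 5 are faculty members: C(16,5) = 4368.
Conditional probability = 4368/53004 = 52/631.

52/631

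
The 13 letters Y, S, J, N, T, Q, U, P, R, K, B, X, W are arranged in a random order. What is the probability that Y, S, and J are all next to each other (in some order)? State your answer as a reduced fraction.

1/26

There are 13! = 6227020800 arrangements.
Treat the three as one block: 11! placements × 3! orders within the block = 39916800·6 = 239500800.
Probability = 239500800/6227020800 = 1/26.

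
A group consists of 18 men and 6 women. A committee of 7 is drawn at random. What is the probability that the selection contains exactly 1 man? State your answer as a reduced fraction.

1/19228

There are C(24,7) = 346104 ways to choose 7 from 24.
Selections with exactly 1 man: choose 1 of the 18 men and 6 of the 6 women, C(18,1)·C(6,6) = 18·1 = 18.
Probability = 18/346104 = 1/19228.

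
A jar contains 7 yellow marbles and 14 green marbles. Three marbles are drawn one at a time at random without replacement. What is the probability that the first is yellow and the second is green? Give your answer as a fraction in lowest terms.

7/30

Multiply the conditional probabilities at each draw: 7/21 · 14/20 = 98/420 = 7/30.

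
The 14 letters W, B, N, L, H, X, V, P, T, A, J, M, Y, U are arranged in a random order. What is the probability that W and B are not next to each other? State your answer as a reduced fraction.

There are 14! = 87178291200 arrangements.
Arrangements with W and B adjacent: 2·13! = 12454041600.
So not adjacent: 87178291200 − 12454041600 = 74724249600, probability 74724249600/87178291200 = 6/7.

6/7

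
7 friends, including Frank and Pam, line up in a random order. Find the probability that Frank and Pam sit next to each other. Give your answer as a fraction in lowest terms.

There are 7! = 5040 arrangements.
Treat Frank and Pam as a block: 6! arrangements of the blocks × 2 orders within the block = 2·720 = 1440.
Probability = 1440/5040 = 2/7.

2/7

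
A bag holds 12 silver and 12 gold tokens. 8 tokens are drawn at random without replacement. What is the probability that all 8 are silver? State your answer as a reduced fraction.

There are C(24,8) = 735471 possible selections.
Selections with all silver: C(12,8) = 495.
Probability = 495/735471 = 5/7429.

5/7429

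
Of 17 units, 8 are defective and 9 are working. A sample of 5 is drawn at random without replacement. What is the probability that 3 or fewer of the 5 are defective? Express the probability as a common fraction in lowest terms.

393/442

There are C(17,5) = 6188 ways to choose the 5.
Count the complement (more than 3 defective): C(8,4)·C(9,1) + C(8,5)·C(9,0) = 630 + 56 = 686.
Probability = 1 − 686/6188 = 5502/6188 = 393/442.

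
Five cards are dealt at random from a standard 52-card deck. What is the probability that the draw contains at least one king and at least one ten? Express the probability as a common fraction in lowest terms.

6509/64974

There are C(52,5) = 2598960 possible draws.
By inclusion-exclusion on the complements, draws missing all kings or all tens: C(48,5) + C(48,5) − C(44,5) = 1712304 + 1712304 − 1086008 = 2338600.
So draws with at least one of each: 2598960 − 2338600 = 260360, probability 260360/2598960 = 6509/64974.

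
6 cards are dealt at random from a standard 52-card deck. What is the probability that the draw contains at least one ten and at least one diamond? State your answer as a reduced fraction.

There are C(52,6) = 20358520 possible draws.
By inclusion-exclusion on the complements, draws missing all tens or all diamonds: C(48,6) + C(39,6) − C(36,6) = 12271512 + 3262623 − 1947792 = 13586343.
So draws with at least one of each: 20358520 − 13586343 = 6772177, probability 6772177/20358520.

6772177/20358520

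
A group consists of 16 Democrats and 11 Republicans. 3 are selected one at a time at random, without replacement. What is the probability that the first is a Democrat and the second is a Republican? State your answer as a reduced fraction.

88/351

Multiply the conditional probabilities at each draw: 16/27 · 11/26 = 176/702 = 88/351.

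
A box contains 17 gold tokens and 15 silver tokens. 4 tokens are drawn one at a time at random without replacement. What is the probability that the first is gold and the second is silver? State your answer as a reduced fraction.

255/992

Multiply the conditional probabilities at each draw: 17/32 · 15/31 = 255/992.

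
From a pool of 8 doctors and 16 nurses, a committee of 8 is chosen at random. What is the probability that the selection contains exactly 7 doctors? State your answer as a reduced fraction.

The sample space is all 8-subsets of the 24: C(24,8) = 735471.
Selections with exactly 7 doctors: choose 7 of the 8 doctors and 1 of the 16 nurses, C(8,7)·C(16,1) = 8·16 = 128.
Probability = 128/735471.

128/735471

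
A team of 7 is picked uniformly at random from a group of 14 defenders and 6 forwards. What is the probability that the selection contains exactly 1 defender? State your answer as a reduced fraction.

7/38760

Total number of selections: C(20,7) = 77520.
Selections with exactly 1 defender: choose 1 of the 14 defenders and 6 of the 6 forwards, C(14,1)·C(6,6) = 14·1 = 14.
Probability = 14/77520 = 7/38760.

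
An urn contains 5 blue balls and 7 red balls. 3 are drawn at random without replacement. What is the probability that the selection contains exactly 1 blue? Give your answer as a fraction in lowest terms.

There are C(12,3) = 220 ways to choose 3 from 12.
Selections with exactly 1 blue: choose 1 of the 5 blue and 2 of the 7 red, C(5,1)·C(7,2) = 5·21 = 105.
Probability = 105/220 = 21/44.

21/44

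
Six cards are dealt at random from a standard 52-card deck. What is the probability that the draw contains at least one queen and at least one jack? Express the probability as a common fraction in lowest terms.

There are C(52,6) = 20358520 possible draws.
By inclusion-exclusion on the complements, draws missing all queens or all jacks: C(48,6) + C(48,6) − C(44,6) = 12271512 + 12271512 − 7059052 = 17483972.
So draws with at least one of each: 20358520 − 17483972 = 2874548, probability 2874548/20358520 = 718637/5089630.

718637/5089630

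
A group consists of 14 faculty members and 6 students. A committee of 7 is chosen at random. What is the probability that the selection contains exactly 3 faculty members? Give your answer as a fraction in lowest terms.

91/1292

Total number of selections: C(20,7) = 77520.
Selections with exactly 3 faculty members: choose 3 of the 14 faculty members and 4 of the 6 students, C(14,3)·C(6,4) = 364·15 = 5460.
Probability = 5460/77520 = 91/1292.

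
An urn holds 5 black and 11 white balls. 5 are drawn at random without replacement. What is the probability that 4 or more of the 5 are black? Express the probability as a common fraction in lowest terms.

Total selections: C(16,5) = 4368.
Favorable selections (4 or more black): C(5,4)·C(11,1) + C(5,5)·C(11,0) = 55 + 1 = 56.
Probability = 56/4368 = 1/78.

1/78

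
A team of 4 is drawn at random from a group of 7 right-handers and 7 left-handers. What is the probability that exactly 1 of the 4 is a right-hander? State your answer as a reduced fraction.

35/143

The sample space is all 4-subsets of the 14: C(14,4) = 1001.
Selections with exactly 1 right-hander: choose 1 of the 7 right-handers and 3 of the 7 left-handers, C(7,1)·C(7,3) = 7·35 = 245.
Probability = 245/1001 = 35/143.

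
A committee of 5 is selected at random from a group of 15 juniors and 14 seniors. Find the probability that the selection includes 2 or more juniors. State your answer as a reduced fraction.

1118/1305

Total selections: C(29,5) = 118755.
Count the complement (fewer than 2 juniors): C(15,0)·C(14,5) + C(15,1)·C(14,4) = 2002 + 15015 = 17017.
Probability = 1 − 17017/118755 = 101738/118755 = 1118/1305.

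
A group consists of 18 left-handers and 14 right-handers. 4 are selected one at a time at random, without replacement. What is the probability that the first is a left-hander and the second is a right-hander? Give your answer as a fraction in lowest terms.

63/248

Multiply the conditional probabilities at each draw: 18/32 · 14/31 = 252/992 = 63/248.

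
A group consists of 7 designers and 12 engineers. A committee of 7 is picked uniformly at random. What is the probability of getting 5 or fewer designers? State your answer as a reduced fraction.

Total selections: C(19,7) = 50388.
Count the complement (more than 5 designers): C(7,6)·C(12,1) + C(7,7)·C(12,0) = 84 + 1 = 85.
Probability = 1 − 85/50388 = 50303/50388 = 2959/2964.

2959/2964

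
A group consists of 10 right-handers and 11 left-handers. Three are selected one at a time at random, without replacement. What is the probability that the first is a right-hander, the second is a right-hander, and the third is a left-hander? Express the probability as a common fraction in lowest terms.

Multiply the conditional probabilities at each draw: 10/21 · 9/20 · 11/19 = 990/7980 = 33/266.

33/266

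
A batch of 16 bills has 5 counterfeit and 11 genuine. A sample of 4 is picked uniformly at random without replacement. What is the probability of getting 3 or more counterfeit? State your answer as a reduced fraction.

23/364

There are C(16,4) = 1820 ways to choose the 4.
Favorable selections (3 or more counterfeit): C(5,3)·C(11,1) + C(5,4)·C(11,0) = 110 + 5 = 115.
Probability = 115/1820 = 23/364.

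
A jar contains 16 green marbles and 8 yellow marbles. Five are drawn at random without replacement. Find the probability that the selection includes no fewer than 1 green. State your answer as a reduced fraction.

758/759

Total selections: C(24,5) = 42504.
The complement is all 5 are yellow: C(8,5) = 56.
Probability = 1 − 56/42504 = 42448/42504 = 758/759.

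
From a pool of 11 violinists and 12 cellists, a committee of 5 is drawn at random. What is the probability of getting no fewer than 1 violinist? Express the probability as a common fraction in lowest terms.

Total selections: C(23,5) = 33649.
The complement is all 5 are cellists: C(12,5) = 792.
Probability = 1 − 792/33649 = 32857/33649 = 2987/3059.

2987/3059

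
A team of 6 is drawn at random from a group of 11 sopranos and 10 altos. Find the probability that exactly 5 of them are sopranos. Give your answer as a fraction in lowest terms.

55/646

The sample space is all 6-subsets of the 21: C(21,6) = 54264.
Selections with exactly 5 sopranos: choose 5 of the 11 sopranos and 1 of the 10 altos, C(11,5)·C(10,1) = 462·10 = 4620.
Probability = 4620/54264 = 55/646.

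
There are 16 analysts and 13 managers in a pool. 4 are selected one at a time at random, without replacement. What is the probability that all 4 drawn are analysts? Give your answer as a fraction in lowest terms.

20/261

Multiply the conditional probabilities at each draw: 16/29 · 15/28 · 14/27 · 13/26 = 43680/570024 = 20/261.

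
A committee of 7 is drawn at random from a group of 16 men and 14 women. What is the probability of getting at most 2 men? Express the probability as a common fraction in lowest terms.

187/1305

Total selections: C(30,7) = 2035800.
Favorable selections (at most 2 men): C(16,0)·C(14,7) + C(16,1)·C(14,6) + C(16,2)·C(14,5) = 3432 + 48048 + 240240 = 291720.
Probability = 291720/2035800 = 187/1305.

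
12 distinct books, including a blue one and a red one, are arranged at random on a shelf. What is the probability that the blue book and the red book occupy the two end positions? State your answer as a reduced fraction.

There are 12! = 479001600 arrangements.
Place the blue book and the red book at the ends in 2 ways, arrange the remaining 10 in 10! = 3628800 ways: 2·3628800 = 7257600.
Probability = 7257600/479001600 = 1/66.

1/66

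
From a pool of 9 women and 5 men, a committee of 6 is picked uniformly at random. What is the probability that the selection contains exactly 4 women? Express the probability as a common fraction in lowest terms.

The sample space is all 6-subsets of the 14: C(14,6) = 3003.
Selections with exactly 4 women: choose 4 of the 9 women and 2 of the 5 men, C(9,4)·C(5,2) = 126·10 = 1260.
Probability = 1260/3003 = 60/143.

60/143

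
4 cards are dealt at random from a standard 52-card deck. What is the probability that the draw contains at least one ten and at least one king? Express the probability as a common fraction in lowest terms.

1332/20825

There are C(52,4) = 270725 possible draws.
By inclusion-exclusion on the complements, draws missing all tens or all kings: C(48,4) + C(48,4) − C(44,4) = 194580 + 194580 − 135751 = 253409.
So draws with at least one of each: 270725 − 253409 = 17316, probability 17316/270725 = 1332/20825.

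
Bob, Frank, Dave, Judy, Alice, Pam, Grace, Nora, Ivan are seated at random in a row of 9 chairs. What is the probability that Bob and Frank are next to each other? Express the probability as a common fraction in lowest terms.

2/9

There are 9! = 362880 arrangements.
Treat Bob and Frank as a block: 8! arrangements of the blocks × 2 orders within the block = 2·40320 = 80640.
Probability = 80640/362880 = 2/9.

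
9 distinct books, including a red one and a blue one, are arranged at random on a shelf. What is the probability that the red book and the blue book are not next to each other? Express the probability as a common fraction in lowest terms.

There are 9! = 362880 arrangements.
Arrangements with the red book and the blue book adjacent: 2·8! = 80640.
So not adjacent: 362880 − 80640 = 282240, probability 282240/362880 = 7/9.

7/9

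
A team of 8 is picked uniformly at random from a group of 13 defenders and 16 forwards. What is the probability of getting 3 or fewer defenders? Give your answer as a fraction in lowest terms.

14234/30015

Total selections: C(29,8) = 4292145.
Favorable selections (3 or fewer defenders): C(13,0)·C(16,8) + C(13,1)·C(16,7) + C(13,2)·C(16,6) + C(13,3)·C(16,5) = 12870 + 148720 + 624624 + 1249248 = 2035462.
Probability = 2035462/4292145 = 14234/30015.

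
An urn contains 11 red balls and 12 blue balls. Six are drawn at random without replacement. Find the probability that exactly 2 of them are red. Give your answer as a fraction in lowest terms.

Total number of selections: C(23,6) = 100947.
Selections with exactly 2 red: choose 2 of the 11 red and 4 of the 12 blue, C(11,2)·C(12,4) = 55·495 = 27225.
Probability = 27225/100947 = 825/3059.

825/3059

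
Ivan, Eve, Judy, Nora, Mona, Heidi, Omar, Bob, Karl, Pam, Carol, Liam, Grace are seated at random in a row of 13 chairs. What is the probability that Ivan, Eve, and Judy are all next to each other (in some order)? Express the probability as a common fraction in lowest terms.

There are 13! = 6227020800 arrangements.
Treat the three as one block: 11! placements × 3! orders within the block = 39916800·6 = 239500800.
Probability = 239500800/6227020800 = 1/26.

1/26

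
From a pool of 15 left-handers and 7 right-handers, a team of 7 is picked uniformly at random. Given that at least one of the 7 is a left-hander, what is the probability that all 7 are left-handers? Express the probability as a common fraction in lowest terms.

6435/170543

Work in counts. Selections with at least one left-hander: C(22,7) − C(7,7) = 170544 − 1 = 170543.
Of those, selections where all 7 are left-handers: C(15,7) = 6435.
Conditional probability = 6435/170543.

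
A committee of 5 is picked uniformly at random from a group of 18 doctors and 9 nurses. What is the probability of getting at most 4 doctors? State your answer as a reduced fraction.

4009/4485

There are C(27,5) = 80730 ways to choose the 5.
The complement is exactly 5 doctors: C(18,5)·C(9,0) = 8568.
Probability = 1 − 8568/80730 = 72162/80730 = 4009/4485.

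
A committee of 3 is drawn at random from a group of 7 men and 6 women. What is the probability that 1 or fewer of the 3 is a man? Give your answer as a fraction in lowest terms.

Total selections: C(13,3) = 286.
Favorable selections (1 or fewer man): C(7,0)·C(6,3) + C(7,1)·C(6,2) = 20 + 105 = 125.
Probability = 125/286.

125/286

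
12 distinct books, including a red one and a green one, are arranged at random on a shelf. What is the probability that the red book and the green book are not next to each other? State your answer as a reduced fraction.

There are 12! = 479001600 arrangements.
Arrangements with the red book and the green book adjacent: 2·11! = 79833600.
So not adjacent: 479001600 − 79833600 = 399168000, probability 399168000/479001600 = 5/6.

5/6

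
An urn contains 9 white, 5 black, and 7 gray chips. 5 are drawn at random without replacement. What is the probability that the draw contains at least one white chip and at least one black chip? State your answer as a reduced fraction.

1690/2261

There are C(21,5) = 20349 possible draws.
By inclusion-exclusion on the complements, draws missing all white or all black: C(12,5) + C(16,5) − C(7,5) = 792 + 4368 − 21 = 5139.
So draws with at least one of each: 20349 − 5139 = 15210, probability 15210/20349 = 1690/2261.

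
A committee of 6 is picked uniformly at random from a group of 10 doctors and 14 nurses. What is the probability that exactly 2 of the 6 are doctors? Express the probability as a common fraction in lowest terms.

585/1748

The sample space is all 6-subsets of the 24: C(24,6) = 134596.
Selections with exactly 2 doctors: choose 2 of the 10 doctors and 4 of the 14 nurses, C(10,2)·C(14,4) = 45·1001 = 45045.
Probability = 45045/134596 = 585/1748.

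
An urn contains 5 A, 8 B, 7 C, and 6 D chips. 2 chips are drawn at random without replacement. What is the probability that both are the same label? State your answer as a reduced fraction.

There are C(26,2) = 325 ways to draw 2 chips.
All same label: C(5,2) + C(8,2) + C(7,2) + C(6,2) = 10 + 28 + 21 + 15 = 74.
Probability = 74/325.

74/325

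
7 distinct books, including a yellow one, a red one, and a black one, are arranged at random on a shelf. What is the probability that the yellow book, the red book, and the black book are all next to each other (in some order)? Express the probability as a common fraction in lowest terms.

There are 7! = 5040 arrangements.
Treat the three as one block: 5! placements × 3! orders within the block = 120·6 = 720.
Probability = 720/5040 = 1/7.

1/7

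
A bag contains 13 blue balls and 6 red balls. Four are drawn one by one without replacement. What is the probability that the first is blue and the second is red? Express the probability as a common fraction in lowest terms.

13/57

Multiply the conditional probabilities at each draw: 13/19 · 6/18 = 78/342 = 13/57.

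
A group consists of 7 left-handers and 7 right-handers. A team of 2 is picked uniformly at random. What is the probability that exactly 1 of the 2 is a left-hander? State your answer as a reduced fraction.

7/13

The sample space is all 2-subsets of the 14: C(14,2) = 91.
Selections with exactly 1 left-hander: choose 1 of the 7 left-handers and 1 of the 7 right-handers, C(7,1)·C(7,1) = 7·7 = 49.
Probability = 49/91 = 7/13.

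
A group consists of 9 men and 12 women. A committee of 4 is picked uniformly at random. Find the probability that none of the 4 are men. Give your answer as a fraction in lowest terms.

There are C(21,4) = 5985 possible selections.
Selections with no men (all women): C(12,4) = 495.
Probability = 495/5985 = 11/133.

11/133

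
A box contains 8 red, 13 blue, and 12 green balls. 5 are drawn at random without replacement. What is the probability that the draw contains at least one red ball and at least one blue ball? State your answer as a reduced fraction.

There are C(33,5) = 237336 possible draws.
By inclusion-exclusion on the complements, draws missing all red or all blue: C(25,5) + C(20,5) − C(12,5) = 53130 + 15504 − 792 = 67842.
So draws with at least one of each: 237336 − 67842 = 169494, probability 169494/237336 = 28249/39556.

28249/39556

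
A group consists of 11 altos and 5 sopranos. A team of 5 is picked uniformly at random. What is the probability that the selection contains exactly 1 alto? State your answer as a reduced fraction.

There are C(16,5) = 4368 ways to choose 5 from 16.
Selections with exactly 1 alto: choose 1 of the 11 altos and 4 of the 5 sopranos, C(11,1)·C(5,4) = 11·5 = 55.
Probability = 55/4368.

55/4368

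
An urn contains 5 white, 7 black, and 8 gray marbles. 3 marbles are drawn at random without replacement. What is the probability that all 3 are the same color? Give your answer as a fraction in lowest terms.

101/1140

There are C(20,3) = 1140 ways to draw 3 marbles.
All same color: C(5,3) + C(7,3) + C(8,3) = 10 + 35 + 56 = 101.
Probability = 101/1140.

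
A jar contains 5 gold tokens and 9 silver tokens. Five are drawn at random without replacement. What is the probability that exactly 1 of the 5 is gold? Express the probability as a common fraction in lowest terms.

The sample space is all 5-subsets of the 14: C(14,5) = 2002.
Selections with exactly 1 gold: choose 1 of the 5 gold and 4 of the 9 silver, C(5,1)·C(9,4) = 5·126 = 630.
Probability = 630/2002 = 45/143.

45/143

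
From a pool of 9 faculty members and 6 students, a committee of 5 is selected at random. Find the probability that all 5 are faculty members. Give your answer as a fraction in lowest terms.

There are C(15,5) = 3003 possible selections.
Selections with all faculty members: C(9,5) = 126.
Probability = 126/3003 = 6/143.

6/143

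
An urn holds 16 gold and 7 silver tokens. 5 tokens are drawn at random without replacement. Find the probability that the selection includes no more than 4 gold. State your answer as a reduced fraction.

There are C(23,5) = 33649 ways to choose the 5.
The complement is exactly 5 gold: C(16,5)·C(7,0) = 4368.
Probability = 1 − 4368/33649 = 29281/33649 = 4183/4807.

4183/4807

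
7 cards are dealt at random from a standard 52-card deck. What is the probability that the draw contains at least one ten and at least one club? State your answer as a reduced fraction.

There are C(52,7) = 133784560 possible draws.
By inclusion-exclusion on the complements, draws missing all tens or all clubs: C(48,7) + C(39,7) − C(36,7) = 73629072 + 15380937 − 8347680 = 80662329.
So draws with at least one of each: 133784560 − 80662329 = 53122231, probability 53122231/133784560.

53122231/133784560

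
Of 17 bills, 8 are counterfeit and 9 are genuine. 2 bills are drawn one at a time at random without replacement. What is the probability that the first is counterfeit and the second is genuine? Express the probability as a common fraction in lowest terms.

9/34

Multiply the conditional probabilities at each draw: 8/17 · 9/16 = 72/272 = 9/34.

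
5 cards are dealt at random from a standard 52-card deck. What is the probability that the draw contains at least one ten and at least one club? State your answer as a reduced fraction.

229297/866320

There are C(52,5) = 2598960 possible draws.
By inclusion-exclusion on the complements, draws missing all tens or all clubs: C(48,5) + C(39,5) − C(36,5) = 1712304 + 575757 − 376992 = 1911069.
So draws with at least one of each: 2598960 − 1911069 = 687891, probability 687891/2598960 = 229297/866320.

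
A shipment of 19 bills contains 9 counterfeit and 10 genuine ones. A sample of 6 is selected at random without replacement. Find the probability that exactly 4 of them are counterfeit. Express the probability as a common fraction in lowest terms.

135/646

The sample space is all 6-subsets of the 19: C(19,6) = 27132.
Selections with exactly 4 counterfeit: choose 4 of the 9 counterfeit and 2 of the 10 genuine, C(9,4)·C(10,2) = 126·45 = 5670.
Probability = 5670/27132 = 135/646.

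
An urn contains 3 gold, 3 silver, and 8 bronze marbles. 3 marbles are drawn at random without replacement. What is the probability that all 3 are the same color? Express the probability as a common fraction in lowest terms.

There are C(14,3) = 364 ways to draw 3 marbles.
All same color: C(3,3) + C(3,3) + C(8,3) = 1 + 1 + 56 = 58.
Probability = 58/364 = 29/182.

29/182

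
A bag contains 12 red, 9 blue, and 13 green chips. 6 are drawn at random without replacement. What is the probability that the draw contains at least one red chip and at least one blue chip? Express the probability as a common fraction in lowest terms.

There are C(34,6) = 1344904 possible draws.
By inclusion-exclusion on the complements, draws missing all red or all blue: C(22,6) + C(25,6) − C(13,6) = 74613 + 177100 − 1716 = 249997.
So draws with at least one of each: 1344904 − 249997 = 1094907, probability 1094907/1344904 = 99537/122264.

99537/122264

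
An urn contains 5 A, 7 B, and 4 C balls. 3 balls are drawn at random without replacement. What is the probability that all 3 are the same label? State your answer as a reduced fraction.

There are C(16,3) = 560 ways to draw 3 balls.
All same label: C(5,3) + C(7,3) + C(4,3) = 10 + 35 + 4 = 49.
Probability = 49/560 = 7/80.

7/80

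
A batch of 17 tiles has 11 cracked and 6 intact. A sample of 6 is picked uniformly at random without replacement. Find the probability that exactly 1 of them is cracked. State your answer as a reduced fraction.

There are C(17,6) = 12376 ways to choose 6 from 17.
Selections with exactly 1 cracked: choose 1 of the 11 cracked and 5 of the 6 intact, C(11,1)·C(6,5) = 11·6 = 66.
Probability = 66/12376 = 33/6188.

33/6188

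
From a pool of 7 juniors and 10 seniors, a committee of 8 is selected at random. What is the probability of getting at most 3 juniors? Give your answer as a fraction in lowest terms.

Total selections: C(17,8) = 24310.
Favorable selections (at most 3 juniors): C(7,0)·C(10,8) + C(7,1)·C(10,7) + C(7,2)·C(10,6) + C(7,3)·C(10,5) = 45 + 840 + 4410 + 8820 = 14115.
Probability = 14115/24310 = 2823/4862.

2823/4862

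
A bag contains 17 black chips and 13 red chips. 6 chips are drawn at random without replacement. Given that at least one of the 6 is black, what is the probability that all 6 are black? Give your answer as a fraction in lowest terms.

56/2679

Work in counts. Selections with at least one black: C(30,6) − C(13,6) = 593775 − 1716 = 592059.
Of those, selections where all 6 are black: C(17,6) = 12376.
Conditional probability = 12376/592059 = 56/2679.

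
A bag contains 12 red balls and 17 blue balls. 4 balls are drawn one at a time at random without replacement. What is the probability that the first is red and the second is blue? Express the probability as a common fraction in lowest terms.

Multiply the conditional probabilities at each draw: 12/29 · 17/28 = 204/812 = 51/203.

51/203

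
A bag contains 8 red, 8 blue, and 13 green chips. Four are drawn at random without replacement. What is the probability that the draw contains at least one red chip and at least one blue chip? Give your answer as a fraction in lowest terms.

There are C(29,4) = 23751 possible draws.
By inclusion-exclusion on the complements, draws missing all red or all blue: C(21,4) + C(21,4) − C(13,4) = 5985 + 5985 − 715 = 11255.
So draws with at least one of each: 23751 − 11255 = 12496, probability 12496/23751.

12496/23751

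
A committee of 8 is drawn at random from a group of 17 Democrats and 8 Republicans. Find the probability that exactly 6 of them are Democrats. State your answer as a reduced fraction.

346528/1081575

Total number of selections: C(25,8) = 1081575.
Selections with exactly 6 Democrats: choose 6 of the 17 Democrats and 2 of the 8 Republicans, C(17,6)·C(8,2) = 12376·28 = 346528.
Probability = 346528/1081575.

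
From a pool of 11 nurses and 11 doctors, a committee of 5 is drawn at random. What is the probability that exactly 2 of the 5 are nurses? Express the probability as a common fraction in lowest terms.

275/798

There are C(22,5) = 26334 ways to choose 5 from 22.
Selections with exactly 2 nurses: choose 2 of the 11 nurses and 3 of the 11 doctors, C(11,2)·C(11,3) = 55·165 = 9075.
Probability = 9075/26334 = 275/798.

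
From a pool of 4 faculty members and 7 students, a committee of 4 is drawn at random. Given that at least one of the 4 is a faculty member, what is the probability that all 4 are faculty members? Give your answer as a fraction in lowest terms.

1/295

Work in counts. Selections with at least one faculty member: C(11,4) − C(7,4) = 330 − 35 = 295.
Of those, selections where all 4 are faculty members: C(4,4) = 1.
Conditional probability = 1/295.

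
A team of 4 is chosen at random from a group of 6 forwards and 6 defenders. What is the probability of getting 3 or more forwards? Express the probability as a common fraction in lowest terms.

Total selections: C(12,4) = 495.
Favorable selections (3 or more forwards): C(6,3)·C(6,1) + C(6,4)·C(6,0) = 120 + 15 = 135.
Probability = 135/495 = 3/11.

3/11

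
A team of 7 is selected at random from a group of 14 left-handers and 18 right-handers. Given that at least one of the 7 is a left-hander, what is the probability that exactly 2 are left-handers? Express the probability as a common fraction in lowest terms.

833/3562

Work in counts. Selections with at least one left-hander: C(32,7) − C(18,7) = 3365856 − 31824 = 3334032.
Of those, selections where exactly 2 are left-handers: C(14,2)·C(18,5) = 91·8568 = 779688.
Conditional probability = 779688/3334032 = 833/3562.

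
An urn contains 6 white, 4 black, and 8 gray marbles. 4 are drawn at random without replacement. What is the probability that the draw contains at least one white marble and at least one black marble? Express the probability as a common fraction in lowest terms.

817/1530

There are C(18,4) = 3060 possible draws.
By inclusion-exclusion on the complements, draws missing all white or all black: C(12,4) + C(14,4) − C(8,4) = 495 + 1001 − 70 = 1426.
So draws with at least one of each: 3060 − 1426 = 1634, probability 1634/3060 = 817/1530.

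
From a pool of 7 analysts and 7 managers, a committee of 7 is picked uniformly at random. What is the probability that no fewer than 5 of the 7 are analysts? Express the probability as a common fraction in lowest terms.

491/3432

There are C(14,7) = 3432 ways to choose the 7.
Favorable selections (no fewer than 5 analysts): C(7,5)·C(7,2) + C(7,6)·C(7,1) + C(7,7)·C(7,0) = 441 + 49 + 1 = 491.
Probability = 491/3432.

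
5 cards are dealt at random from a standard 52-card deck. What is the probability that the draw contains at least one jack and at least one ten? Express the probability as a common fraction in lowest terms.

There are C(52,5) = 2598960 possible draws.
By inclusion-exclusion on the complements, draws missing all jacks or all tens: C(48,5) + C(48,5) − C(44,5) = 1712304 + 1712304 − 1086008 = 2338600.
So draws with at least one of each: 2598960 − 2338600 = 260360, probability 260360/2598960 = 6509/64974.

6509/64974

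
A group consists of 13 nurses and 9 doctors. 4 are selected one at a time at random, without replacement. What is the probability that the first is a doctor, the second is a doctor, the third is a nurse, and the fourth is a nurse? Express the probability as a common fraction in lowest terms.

Multiply the conditional probabilities at each draw: 9/22 · 8/21 · 13/20 · 12/19 = 11232/175560 = 468/7315.

468/7315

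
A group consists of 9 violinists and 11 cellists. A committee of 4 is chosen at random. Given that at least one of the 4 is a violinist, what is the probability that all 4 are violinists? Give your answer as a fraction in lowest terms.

Work in counts. Selections with at least one violinist: C(20,4) − C(11,4) = 4845 − 330 = 4515.
Of those, selections where all 4 are violinists: C(9,4) = 126.
Conditional probability = 126/4515 = 6/215.

6/215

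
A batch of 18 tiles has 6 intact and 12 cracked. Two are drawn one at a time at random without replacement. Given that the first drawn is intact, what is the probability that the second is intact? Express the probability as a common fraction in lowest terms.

After removing one intact, 17 remain: 5 intact and 12 cracked.
So the probability the next is intact is 5/17.

5/17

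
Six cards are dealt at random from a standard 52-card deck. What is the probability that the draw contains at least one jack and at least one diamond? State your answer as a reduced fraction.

6772177/20358520

There are C(52,6) = 20358520 possible draws.
By inclusion-exclusion on the complements, draws missing all jacks or all diamonds: C(48,6) + C(39,6) − C(36,6) = 12271512 + 3262623 − 1947792 = 13586343.
So draws with at least one of each: 20358520 − 13586343 = 6772177, probability 6772177/20358520.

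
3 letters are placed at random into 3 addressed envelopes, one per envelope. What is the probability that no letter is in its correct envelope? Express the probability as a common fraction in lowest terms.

1/3

There are 3! = 6 assignments.
By inclusion-exclusion, assignments with no fixed points: C(3,0)·3! − C(3,1)·2! + C(3,2)·1! − C(3,3)·0! = 2.
Probability = 2/6 = 1/3.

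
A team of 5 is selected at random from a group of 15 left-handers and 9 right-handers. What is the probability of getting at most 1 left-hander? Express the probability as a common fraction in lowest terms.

12/253

There are C(24,5) = 42504 ways to choose the 5.
Favorable selections (at most 1 left-hander): C(15,0)·C(9,5) + C(15,1)·C(9,4) = 126 + 1890 = 2016.
Probability = 2016/42504 = 12/253.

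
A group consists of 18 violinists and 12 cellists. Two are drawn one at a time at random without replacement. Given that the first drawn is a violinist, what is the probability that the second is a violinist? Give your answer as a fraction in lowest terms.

After removing one violinist, 29 remain: 17 violinists and 12 cellists.
So the probability the next is a violinist is 17/29.

17/29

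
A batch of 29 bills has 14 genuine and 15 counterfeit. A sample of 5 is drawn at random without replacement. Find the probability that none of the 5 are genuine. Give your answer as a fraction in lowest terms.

11/435

There are C(29,5) = 118755 possible selections.
Selections with no genuine (all counterfeit): C(15,5) = 3003.
Probability = 3003/118755 = 11/435.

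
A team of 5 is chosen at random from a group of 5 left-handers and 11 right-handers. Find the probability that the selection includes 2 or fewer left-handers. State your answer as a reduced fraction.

627/728

There are C(16,5) = 4368 ways to choose the 5.
Favorable selections (2 or fewer left-handers): C(5,0)·C(11,5) + C(5,1)·C(11,4) + C(5,2)·C(11,3) = 462 + 1650 + 1650 = 3762.
Probability = 3762/4368 = 627/728.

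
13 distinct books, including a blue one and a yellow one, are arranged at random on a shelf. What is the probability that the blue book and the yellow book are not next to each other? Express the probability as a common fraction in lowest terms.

There are 13! = 6227020800 arrangements.
Arrangements with the blue book and the yellow book adjacent: 2·12! = 958003200.
So not adjacent: 6227020800 − 958003200 = 5269017600, probability 5269017600/6227020800 = 11/13.

11/13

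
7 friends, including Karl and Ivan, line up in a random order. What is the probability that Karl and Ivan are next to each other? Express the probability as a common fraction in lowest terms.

There are 7! = 5040 arrangements.
Treat Karl and Ivan as a block: 6! arrangements of the blocks × 2 orders within the block = 2·720 = 1440.
Probability = 1440/5040 = 2/7.

2/7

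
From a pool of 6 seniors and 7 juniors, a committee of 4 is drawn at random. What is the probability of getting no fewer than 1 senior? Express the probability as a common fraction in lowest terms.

136/143

There are C(13,4) = 715 ways to choose the 4.
Favorable selections (no fewer than 1 senior): C(6,1)·C(7,3) + C(6,2)·C(7,2) + C(6,3)·C(7,1) + C(6,4)·C(7,0) = 210 + 315 + 140 + 15 = 680.
Probability = 680/715 = 136/143.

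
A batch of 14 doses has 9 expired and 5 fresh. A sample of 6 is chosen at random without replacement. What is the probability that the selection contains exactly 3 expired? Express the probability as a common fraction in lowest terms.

There are C(14,6) = 3003 ways to choose 6 from 14.
Selections with exactly 3 expired: choose 3 of the 9 expired and 3 of the 5 fresh, C(9,3)·C(5,3) = 84·10 = 840.
Probability = 840/3003 = 40/143.

40/143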